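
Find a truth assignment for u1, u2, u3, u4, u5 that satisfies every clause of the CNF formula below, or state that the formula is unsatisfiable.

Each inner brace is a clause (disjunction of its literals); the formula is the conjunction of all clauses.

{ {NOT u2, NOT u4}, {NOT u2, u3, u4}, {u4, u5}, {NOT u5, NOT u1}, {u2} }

u1 ↦ false,  u2 ↦ true,  u3 ↦ true,  u4 ↦ false,  u5 ↦ true

Unit clause (u2) forces u2 = true.
Unit clause (NOT u4) forces u4 = false.
Unit clause (u3) forces u3 = true.
Unit clause (u5) forces u5 = true.
Unit clause (NOT u1) forces u1 = false.
This assignment satisfies each clause.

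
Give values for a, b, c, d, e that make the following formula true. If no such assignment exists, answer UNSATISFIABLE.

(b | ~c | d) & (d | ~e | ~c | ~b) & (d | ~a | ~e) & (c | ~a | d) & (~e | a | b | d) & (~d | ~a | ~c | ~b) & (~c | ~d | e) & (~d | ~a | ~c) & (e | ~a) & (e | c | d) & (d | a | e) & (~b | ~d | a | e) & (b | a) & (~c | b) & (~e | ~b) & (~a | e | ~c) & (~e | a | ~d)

a ↦ 1,  b ↦ 0,  c ↦ 0,  d ↦ 1,  e ↦ 1

Branch on e: set e = 1.
The clause (~b) is unit, so b = 0.
The clause (a) is unit, so a = 1.
The clause (d) is unit, so d = 1.
The clause (~c) is unit, so c = 0.
This assignment satisfies each clause.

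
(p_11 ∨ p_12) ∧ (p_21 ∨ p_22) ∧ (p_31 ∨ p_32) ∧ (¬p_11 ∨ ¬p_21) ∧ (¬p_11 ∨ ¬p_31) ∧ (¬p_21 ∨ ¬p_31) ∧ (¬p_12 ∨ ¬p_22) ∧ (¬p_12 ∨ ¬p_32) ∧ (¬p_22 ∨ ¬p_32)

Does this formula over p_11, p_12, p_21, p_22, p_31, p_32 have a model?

Unsatisfiable

Case p_11 = True:
From the singleton clause (¬p_21), p_21 = False.
From the singleton clause (p_22), p_22 = True.
From the singleton clause (¬p_31), p_31 = False.
From the singleton clause (p_32), p_32 = True.
But (¬p_32) is also a unit clause — contradiction.
Undo p_11 and try p_11 = False.
From the singleton clause (p_12), p_12 = True.
From the singleton clause (¬p_22), p_22 = False.
From the singleton clause (p_21), p_21 = True.
From the singleton clause (¬p_31), p_31 = False.
From the singleton clause (p_32), p_32 = True.
But (¬p_32) is also a unit clause — contradiction.
Either choice for p_11 ends in contradiction.
No assignment satisfies every clause.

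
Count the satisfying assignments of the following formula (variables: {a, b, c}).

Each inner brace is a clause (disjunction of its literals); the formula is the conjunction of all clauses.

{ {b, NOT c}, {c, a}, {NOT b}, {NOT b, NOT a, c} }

1

There are 2^3 = 8 truth assignments over (a, b, c).
Check each against the 4 clauses (columns in the order a, b, c):
  F F F  ✗ fails (c OR a)
  F F T  ✗ fails (b OR NOT c)
  F T F  ✗ fails (c OR a)
  F T T  ✗ fails (NOT b)
  T F F  ✓ satisfies all
  T F T  ✗ fails (b OR NOT c)
  T T F  ✗ fails (NOT b)
  T T T  ✗ fails (NOT b)
1 of the 8 rows is a model.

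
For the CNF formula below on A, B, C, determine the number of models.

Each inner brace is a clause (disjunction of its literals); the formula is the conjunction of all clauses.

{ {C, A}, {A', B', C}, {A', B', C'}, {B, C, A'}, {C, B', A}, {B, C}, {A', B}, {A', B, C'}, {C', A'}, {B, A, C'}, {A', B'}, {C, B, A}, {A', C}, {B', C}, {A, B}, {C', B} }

There are 2^3 = 8 truth assignments over (A, B, C).
Check each against the 16 clauses (columns in the order A, B, C):
  F F F  ✗ fails (C + A)
  F F T  ✗ fails (B + A + C')
  F T F  ✗ fails (C + A)
  F T T  ✓ satisfies all
  T F F  ✗ fails (B + C + A')
  T F T  ✗ fails (A' + B)
  T T F  ✗ fails (A' + B' + C)
  T T T  ✗ fails (A' + B' + C')
1 of the 8 rows is a model.

1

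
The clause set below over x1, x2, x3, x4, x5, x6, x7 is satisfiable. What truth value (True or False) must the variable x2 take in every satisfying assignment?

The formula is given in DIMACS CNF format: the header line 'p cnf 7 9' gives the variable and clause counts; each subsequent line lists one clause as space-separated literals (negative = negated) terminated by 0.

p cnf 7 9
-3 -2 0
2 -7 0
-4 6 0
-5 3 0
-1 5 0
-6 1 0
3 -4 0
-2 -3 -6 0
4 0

False

Suppose x2 = True.
The clause (¬x3) is unit, so x3 = False.
The clause (¬x5) is unit, so x5 = False.
The clause (¬x1) is unit, so x1 = False.
The clause (¬x6) is unit, so x6 = False.
The clause (¬x4) is unit, so x4 = False.
That conflicts with the unit clause (x4).
So every satisfying assignment has x2 = False.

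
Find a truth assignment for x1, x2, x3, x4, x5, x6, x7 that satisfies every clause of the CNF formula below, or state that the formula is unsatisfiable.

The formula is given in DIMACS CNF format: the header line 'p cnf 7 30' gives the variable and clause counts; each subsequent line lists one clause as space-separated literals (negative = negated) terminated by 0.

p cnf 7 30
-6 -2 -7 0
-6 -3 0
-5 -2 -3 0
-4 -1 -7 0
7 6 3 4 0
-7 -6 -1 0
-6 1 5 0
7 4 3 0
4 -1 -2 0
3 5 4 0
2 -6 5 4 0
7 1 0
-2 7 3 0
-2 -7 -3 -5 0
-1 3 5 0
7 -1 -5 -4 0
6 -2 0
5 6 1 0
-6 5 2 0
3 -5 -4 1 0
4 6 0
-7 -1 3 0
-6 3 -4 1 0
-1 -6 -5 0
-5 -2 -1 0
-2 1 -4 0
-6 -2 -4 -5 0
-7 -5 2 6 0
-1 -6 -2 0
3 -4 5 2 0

x1=False; x2=False; x3=False; x4=False; x5=True; x6=True; x7=True

Case x6 = True:
Unit clause (¬x3) forces x3 = False.
Case x2 = False:
Unit clause (x5) forces x5 = True.
Unit clause (¬x1) forces x1 = False.
Unit clause (x7) forces x7 = True.
Unit clause (¬x4) forces x4 = False.
This assignment satisfies each clause.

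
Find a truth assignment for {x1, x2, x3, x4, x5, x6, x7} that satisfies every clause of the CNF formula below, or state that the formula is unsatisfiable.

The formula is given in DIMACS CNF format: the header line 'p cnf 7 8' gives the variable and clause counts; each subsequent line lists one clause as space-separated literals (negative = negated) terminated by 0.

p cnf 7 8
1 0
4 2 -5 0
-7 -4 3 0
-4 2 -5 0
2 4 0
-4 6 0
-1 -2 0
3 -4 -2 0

From the singleton clause (x1), x1 = True.
From the singleton clause (¬x2), x2 = False.
From the singleton clause (x4), x4 = True.
From the singleton clause (¬x5), x5 = False.
From the singleton clause (x6), x6 = True.
Try x7 = False.
Every clause is now satisfied; x3 is unconstrained.

x1=True,  x2=False,  x3=False,  x4=True,  x5=False,  x6=True,  x7=False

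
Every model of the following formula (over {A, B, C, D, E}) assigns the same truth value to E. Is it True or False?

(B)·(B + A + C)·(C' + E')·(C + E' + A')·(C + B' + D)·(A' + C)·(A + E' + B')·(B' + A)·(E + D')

False

Suppose E = 1.
The clause (B) is unit, so B = 1.
The clause (C') is unit, so C = 0.
The clause (A') is unit, so A = 0.
But (A) is also a unit clause — contradiction.
So every satisfying assignment has E = False.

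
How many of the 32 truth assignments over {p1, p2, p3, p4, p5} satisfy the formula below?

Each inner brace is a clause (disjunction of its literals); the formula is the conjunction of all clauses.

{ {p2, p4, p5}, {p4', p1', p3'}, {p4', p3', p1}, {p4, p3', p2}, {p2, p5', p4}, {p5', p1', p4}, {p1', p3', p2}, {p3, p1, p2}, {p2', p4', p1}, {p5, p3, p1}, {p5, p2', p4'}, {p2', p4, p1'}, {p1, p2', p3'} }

4

There are 2^5 = 32 truth assignments over (p1, p2, p3, p4, p5).
Split on p5. With p5 = 1, the clauses containing p5 are satisfied and p5' drops from the rest; 3 of the 2^4 = 16 assignments to the other variables satisfy what remains.
With p5 = 0, by the same count on the reduced clause set, 1 assignment works.
(One model: p1=F, p2=T, p3=F, p4=F, p5=T.)
Total: 3 + 1 = 4.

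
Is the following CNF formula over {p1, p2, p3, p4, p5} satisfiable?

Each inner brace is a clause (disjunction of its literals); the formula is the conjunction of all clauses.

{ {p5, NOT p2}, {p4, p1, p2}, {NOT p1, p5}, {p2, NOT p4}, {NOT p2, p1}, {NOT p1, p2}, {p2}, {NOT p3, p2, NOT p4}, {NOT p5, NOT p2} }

(p2) alone gives p2 = true.
(p5) alone gives p5 = true.
That conflicts with the unit clause (NOT p5).
No assignment satisfies every clause.

No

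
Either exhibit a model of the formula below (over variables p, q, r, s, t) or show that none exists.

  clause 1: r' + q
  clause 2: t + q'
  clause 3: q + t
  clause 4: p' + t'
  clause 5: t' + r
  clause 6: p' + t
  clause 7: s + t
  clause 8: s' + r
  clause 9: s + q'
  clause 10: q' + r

p: 0,  q: 1,  r: 1,  s: 1,  t: 1

Case r = 1:
From the singleton clause (q), q = 1.
From the singleton clause (t), t = 1.
From the singleton clause (p'), p = 0.
From the singleton clause (s), s = 1.
This assignment satisfies each clause.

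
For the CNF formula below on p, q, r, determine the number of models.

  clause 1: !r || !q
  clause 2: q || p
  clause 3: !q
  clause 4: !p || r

There are 2^3 = 8 truth assignments over (p, q, r).
Check each against the 4 clauses (columns in the order p, q, r):
  F F F  ✗ fails (q || p)
  F F T  ✗ fails (q || p)
  F T F  ✗ fails (!q)
  F T T  ✗ fails (!r || !q)
  T F F  ✗ fails (!p || r)
  T F T  ✓ satisfies all
  T T F  ✗ fails (!q)
  T T T  ✗ fails (!r || !q)
1 of the 8 rows is a model.

1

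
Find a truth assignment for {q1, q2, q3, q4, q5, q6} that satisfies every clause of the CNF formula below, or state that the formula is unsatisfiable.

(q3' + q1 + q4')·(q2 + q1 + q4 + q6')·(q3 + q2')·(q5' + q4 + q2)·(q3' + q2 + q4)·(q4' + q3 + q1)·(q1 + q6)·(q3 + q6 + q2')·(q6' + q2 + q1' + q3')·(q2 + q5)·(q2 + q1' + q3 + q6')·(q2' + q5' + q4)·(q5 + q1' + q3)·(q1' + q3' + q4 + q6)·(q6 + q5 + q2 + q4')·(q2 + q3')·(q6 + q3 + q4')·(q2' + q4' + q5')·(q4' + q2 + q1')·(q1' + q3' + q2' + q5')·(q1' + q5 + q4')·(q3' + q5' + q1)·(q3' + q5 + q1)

q1 ↦ 1, q2 ↦ 1, q3 ↦ 1, q4 ↦ 0, q5 ↦ 0, q6 ↦ 1

Try q3 = 1.
Unit clause (q2) forces q2 = 1.
Try q1 = 1.
Unit clause (q5') forces q5 = 0.
Unit clause (q4') forces q4 = 0.
Unit clause (q6) forces q6 = 1.
Every clause now holds.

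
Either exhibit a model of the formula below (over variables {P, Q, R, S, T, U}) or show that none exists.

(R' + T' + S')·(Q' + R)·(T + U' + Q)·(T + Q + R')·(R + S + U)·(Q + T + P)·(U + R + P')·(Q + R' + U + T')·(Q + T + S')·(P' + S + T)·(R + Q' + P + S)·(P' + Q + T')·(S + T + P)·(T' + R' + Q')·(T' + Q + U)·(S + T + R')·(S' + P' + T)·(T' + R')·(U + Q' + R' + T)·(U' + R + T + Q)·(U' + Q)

Case Q = 1:
The clause (R) is unit, so R = 1.
The clause (T') is unit, so T = 0.
The clause (S) is unit, so S = 1.
The clause (P') is unit, so P = 0.
The clause (U) is unit, so U = 1.
Every clause now holds.

P: 0; Q: 1; R: 1; S: 1; T: 0; U: 1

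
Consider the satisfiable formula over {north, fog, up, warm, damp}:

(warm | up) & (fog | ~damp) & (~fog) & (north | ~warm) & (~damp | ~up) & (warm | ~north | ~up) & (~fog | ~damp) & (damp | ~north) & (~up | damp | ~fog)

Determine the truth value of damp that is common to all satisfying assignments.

False

Suppose damp = 1.
The clause (fog) is unit, so fog = 1.
Now (~fog) is unsatisfied and unit — conflict.
So every satisfying assignment has damp = False.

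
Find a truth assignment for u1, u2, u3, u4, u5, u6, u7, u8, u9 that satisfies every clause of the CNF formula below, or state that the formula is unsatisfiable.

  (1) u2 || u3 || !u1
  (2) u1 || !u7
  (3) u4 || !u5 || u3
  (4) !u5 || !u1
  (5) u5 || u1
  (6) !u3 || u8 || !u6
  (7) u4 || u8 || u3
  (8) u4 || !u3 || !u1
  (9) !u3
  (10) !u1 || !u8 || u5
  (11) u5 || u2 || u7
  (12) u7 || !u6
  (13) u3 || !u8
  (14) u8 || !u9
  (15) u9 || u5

(!u3) alone gives u3 = false.
(!u8) alone gives u8 = false.
(u4) alone gives u4 = true.
(!u9) alone gives u9 = false.
(u5) alone gives u5 = true.
(!u1) alone gives u1 = false.
(!u7) alone gives u7 = false.
(!u6) alone gives u6 = false.
All clauses hold; u2 can take either value.

u1 ↦ false, u2 ↦ false, u3 ↦ false, u4 ↦ true, u5 ↦ true, u6 ↦ false, u7 ↦ false, u8 ↦ false, u9 ↦ false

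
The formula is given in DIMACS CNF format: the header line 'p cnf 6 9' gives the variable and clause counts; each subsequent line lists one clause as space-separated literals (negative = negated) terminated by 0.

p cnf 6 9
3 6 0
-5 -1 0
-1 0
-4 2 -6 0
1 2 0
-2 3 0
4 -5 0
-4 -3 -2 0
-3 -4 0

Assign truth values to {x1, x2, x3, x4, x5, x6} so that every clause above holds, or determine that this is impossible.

x1: False, x2: True, x3: True, x4: False, x5: False, x6: False

Unit clause (¬x1) forces x1 = False.
Unit clause (x2) forces x2 = True.
Unit clause (x3) forces x3 = True.
Unit clause (¬x4) forces x4 = False.
Unit clause (¬x5) forces x5 = False.
All clauses hold; x6 can take either value.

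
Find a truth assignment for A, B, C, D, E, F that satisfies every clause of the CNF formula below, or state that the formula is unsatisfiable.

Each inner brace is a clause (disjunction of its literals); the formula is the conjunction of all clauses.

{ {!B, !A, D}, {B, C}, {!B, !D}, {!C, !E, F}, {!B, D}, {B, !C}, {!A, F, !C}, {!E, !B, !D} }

Branch on B: set B = true.
From the singleton clause (!D), D = false.
But (D) is also a unit clause — contradiction.
So B must be the other value — set B = false.
From the singleton clause (C), C = true.
But (!C) is also a unit clause — contradiction.
Both values of B lead to a conflict.

UNSATISFIABLE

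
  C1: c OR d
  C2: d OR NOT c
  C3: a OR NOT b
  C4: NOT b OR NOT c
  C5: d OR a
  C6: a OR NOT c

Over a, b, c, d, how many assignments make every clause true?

4

There are 2^4 = 16 truth assignments over (a, b, c, d).
Check each against the 6 clauses (columns in the order a, b, c, d):
  F F F F  ✗ fails (c OR d)
  F F F T  ✓ satisfies all
  F F T F  ✗ fails (d OR NOT c)
  F F T T  ✗ fails (a OR NOT c)
  F T F F  ✗ fails (c OR d)
  F T F T  ✗ fails (a OR NOT b)
  F T T F  ✗ fails (d OR NOT c)
  F T T T  ✗ fails (a OR NOT b)
  T F F F  ✗ fails (c OR d)
  T F F T  ✓ satisfies all
  T F T F  ✗ fails (d OR NOT c)
  T F T T  ✓ satisfies all
  T T F F  ✗ fails (c OR d)
  T T F T  ✓ satisfies all
  T T T F  ✗ fails (d OR NOT c)
  T T T T  ✗ fails (NOT b OR NOT c)
4 of the 16 rows are models.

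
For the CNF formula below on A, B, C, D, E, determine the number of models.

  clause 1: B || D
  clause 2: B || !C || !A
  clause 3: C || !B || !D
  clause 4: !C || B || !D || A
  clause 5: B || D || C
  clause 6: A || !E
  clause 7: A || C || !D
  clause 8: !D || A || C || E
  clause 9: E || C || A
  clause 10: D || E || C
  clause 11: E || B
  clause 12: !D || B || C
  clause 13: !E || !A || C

There are 2^5 = 32 truth assignments over (A, B, C, D, E).
Split on C. With C = true, the clauses containing C are satisfied and !C drops from the rest; 6 of the 2^4 = 16 assignments to the other variables satisfy what remains.
With C = false, by the same count on the reduced clause set, 0 assignments work.
(One model: A=F, B=T, C=T, D=F, E=F.)
Total: 6 + 0 = 6.

6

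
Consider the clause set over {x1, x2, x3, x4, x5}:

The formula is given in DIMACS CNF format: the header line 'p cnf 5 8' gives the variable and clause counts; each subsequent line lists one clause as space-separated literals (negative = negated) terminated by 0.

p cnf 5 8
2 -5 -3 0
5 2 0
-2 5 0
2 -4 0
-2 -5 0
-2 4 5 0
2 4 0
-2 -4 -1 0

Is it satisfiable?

Case x5 = True:
From the singleton clause (¬x2), x2 = False.
From the singleton clause (¬x3), x3 = False.
From the singleton clause (¬x4), x4 = False.
That conflicts with the unit clause (x4).
Undo x5 and try x5 = False.
From the singleton clause (x2), x2 = True.
That conflicts with the unit clause (¬x2).
Both values of x5 lead to a conflict.
No assignment satisfies every clause.

No, unsatisfiable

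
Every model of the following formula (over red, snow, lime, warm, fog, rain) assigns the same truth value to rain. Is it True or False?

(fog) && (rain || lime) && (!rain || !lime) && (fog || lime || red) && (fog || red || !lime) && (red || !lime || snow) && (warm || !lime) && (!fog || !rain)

Suppose rain = true.
The clause (fog) is unit, so fog = true.
That conflicts with the unit clause (!fog).
So every satisfying assignment has rain = False.

False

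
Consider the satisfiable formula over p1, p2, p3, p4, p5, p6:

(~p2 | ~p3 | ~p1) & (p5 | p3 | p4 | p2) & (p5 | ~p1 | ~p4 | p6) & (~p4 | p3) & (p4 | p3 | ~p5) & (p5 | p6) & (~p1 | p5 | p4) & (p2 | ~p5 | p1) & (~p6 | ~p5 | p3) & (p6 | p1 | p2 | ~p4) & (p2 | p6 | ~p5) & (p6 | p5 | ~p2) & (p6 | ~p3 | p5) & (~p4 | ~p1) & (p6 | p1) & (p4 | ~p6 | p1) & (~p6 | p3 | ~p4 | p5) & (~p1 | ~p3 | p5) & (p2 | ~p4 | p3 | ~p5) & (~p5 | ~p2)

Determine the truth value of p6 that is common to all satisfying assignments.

True

Suppose p6 = 0.
The clause (p5) is unit, so p5 = 1.
The clause (p2) is unit, so p2 = 1.
But (~p2) is also a unit clause — contradiction.
So every satisfying assignment has p6 = True.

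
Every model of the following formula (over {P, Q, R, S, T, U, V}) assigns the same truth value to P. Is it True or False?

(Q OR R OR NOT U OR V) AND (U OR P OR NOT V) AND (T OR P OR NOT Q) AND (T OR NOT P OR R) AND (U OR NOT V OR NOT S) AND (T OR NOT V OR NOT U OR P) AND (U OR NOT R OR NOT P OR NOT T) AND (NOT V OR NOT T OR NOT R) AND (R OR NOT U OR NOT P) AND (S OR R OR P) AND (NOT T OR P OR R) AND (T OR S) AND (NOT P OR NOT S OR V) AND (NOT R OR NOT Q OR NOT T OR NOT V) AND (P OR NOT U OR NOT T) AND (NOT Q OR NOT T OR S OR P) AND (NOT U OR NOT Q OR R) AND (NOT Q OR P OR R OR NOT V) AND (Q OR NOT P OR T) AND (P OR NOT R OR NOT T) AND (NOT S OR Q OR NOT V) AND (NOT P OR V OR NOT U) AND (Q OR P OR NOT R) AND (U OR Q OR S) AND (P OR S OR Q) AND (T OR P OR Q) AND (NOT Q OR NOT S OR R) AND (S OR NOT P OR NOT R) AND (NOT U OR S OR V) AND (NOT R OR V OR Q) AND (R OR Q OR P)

Suppose P = false.
Branch on U: set U = true.
Unit clause (NOT T) forces T = false.
Unit clause (NOT Q) forces Q = false.
That conflicts with the unit clause (Q).
So U must be the other value — set U = false.
Unit clause (NOT V) forces V = false.
Branch on T: set T = true.
Unit clause (R) forces R = true.
That conflicts with the unit clause (NOT R).
So T must be the other value — set T = false.
Unit clause (NOT Q) forces Q = false.
That conflicts with the unit clause (Q).
Either choice for T ends in contradiction.
Either choice for U ends in contradiction.
So every satisfying assignment has P = True.

True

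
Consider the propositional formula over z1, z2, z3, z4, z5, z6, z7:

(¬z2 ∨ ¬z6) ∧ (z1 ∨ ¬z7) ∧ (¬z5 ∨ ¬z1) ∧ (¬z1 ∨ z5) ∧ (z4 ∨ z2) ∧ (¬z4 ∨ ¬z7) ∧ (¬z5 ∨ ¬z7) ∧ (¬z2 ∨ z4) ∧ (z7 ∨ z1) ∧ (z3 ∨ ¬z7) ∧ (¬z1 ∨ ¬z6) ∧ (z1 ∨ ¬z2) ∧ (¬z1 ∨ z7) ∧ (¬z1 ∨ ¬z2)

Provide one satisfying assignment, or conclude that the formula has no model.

UNSATISFIABLE

Branch on z2: set z2 = False.
The clause (z4) is unit, so z4 = True.
The clause (¬z7) is unit, so z7 = False.
The clause (z1) is unit, so z1 = True.
But (¬z1) is also a unit clause — contradiction.
That branch fails; take z2 = True instead.
The clause (¬z6) is unit, so z6 = False.
The clause (z4) is unit, so z4 = True.
The clause (¬z7) is unit, so z7 = False.
The clause (z1) is unit, so z1 = True.
But (¬z1) is also a unit clause — contradiction.
Both values of z2 lead to a conflict.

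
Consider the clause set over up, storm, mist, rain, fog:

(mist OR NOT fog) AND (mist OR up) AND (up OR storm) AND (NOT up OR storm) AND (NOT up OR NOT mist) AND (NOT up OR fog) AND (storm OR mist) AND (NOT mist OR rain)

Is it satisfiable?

Yes

Branch on mist: set mist = true.
From the singleton clause (NOT up), up = false.
From the singleton clause (storm), storm = true.
From the singleton clause (rain), rain = true.
Every clause is now satisfied; fog is unconstrained.
A satisfying assignment: up: false, storm: true, mist: true, rain: true, fog: false.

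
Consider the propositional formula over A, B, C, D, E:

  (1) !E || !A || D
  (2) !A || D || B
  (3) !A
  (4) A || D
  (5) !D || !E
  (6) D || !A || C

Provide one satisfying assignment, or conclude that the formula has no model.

From the singleton clause (!A), A = false.
From the singleton clause (D), D = true.
From the singleton clause (!E), E = false.
No clause remains; B, C are free.

A ↦ false; B ↦ false; C ↦ false; D ↦ true; E ↦ false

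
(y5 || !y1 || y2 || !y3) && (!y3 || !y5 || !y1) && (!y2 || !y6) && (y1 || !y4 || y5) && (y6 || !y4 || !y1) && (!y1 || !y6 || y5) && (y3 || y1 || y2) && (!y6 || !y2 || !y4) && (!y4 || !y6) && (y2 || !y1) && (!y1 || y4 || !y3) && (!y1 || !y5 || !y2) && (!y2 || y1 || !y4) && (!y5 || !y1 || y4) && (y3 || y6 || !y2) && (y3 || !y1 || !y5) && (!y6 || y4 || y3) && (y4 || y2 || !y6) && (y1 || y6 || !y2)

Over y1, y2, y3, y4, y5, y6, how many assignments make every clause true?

3

There are 2^6 = 64 truth assignments over (y1, y2, y3, y4, y5, y6).
Split on y5. With y5 = true, the clauses containing y5 are satisfied and !y5 drops from the rest; 2 of the 2^5 = 32 assignments to the other variables satisfy what remains.
With y5 = false, by the same count on the reduced clause set, 1 assignment works.
(One model: y1=F, y2=F, y3=T, y4=F, y5=F, y6=F.)
Total: 2 + 1 = 3.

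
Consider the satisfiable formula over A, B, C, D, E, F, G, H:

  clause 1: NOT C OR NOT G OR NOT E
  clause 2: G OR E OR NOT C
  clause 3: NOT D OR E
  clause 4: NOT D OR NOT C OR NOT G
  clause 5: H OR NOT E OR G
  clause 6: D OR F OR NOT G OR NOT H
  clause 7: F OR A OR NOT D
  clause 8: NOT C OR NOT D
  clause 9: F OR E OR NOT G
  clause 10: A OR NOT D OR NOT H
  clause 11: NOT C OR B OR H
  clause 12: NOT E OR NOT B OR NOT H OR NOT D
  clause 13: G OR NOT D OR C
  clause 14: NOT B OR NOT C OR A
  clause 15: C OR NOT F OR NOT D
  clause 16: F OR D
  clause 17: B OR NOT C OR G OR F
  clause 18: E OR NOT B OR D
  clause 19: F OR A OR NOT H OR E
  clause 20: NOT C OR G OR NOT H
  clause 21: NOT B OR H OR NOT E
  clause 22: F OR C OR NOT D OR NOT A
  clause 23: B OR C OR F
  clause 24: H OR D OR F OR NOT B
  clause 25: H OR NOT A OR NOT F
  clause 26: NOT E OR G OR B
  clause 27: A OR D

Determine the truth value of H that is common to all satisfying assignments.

True

Suppose H = false.
Case D = false:
The clause (F) is unit, so F = true.
The clause (NOT A) is unit, so A = false.
That conflicts with the unit clause (A).
That branch fails; take D = true instead.
The clause (E) is unit, so E = true.
The clause (G) is unit, so G = true.
The clause (NOT C) is unit, so C = false.
The clause (NOT F) is unit, so F = false.
The clause (A) is unit, so A = true.
That conflicts with the unit clause (NOT A).
Either choice for D ends in contradiction.
So every satisfying assignment has H = True.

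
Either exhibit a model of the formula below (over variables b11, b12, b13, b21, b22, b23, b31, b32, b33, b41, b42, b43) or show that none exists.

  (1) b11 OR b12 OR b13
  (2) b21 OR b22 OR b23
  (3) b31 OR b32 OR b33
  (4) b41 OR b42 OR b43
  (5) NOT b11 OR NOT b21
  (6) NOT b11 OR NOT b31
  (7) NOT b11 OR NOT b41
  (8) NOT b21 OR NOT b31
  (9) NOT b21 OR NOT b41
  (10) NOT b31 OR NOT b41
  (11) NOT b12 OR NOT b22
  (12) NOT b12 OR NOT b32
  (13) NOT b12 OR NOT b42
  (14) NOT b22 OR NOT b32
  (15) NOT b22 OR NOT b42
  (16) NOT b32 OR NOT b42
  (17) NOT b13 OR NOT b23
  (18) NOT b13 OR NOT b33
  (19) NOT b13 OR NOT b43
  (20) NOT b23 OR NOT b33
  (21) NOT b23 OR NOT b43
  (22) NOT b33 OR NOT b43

Suppose b11 = false.
Suppose b12 = true.
(NOT b22) alone gives b22 = false.
(NOT b32) alone gives b32 = false.
(NOT b42) alone gives b42 = false.
Suppose b21 = true.
(NOT b31) alone gives b31 = false.
(b33) alone gives b33 = true.
(NOT b41) alone gives b41 = false.
(b43) alone gives b43 = true.
Now (NOT b43) is unsatisfied and unit — conflict.
Backtrack on b21: now try b21 = false.
(b23) alone gives b23 = true.
(NOT b13) alone gives b13 = false.
(NOT b33) alone gives b33 = false.
(b31) alone gives b31 = true.
(NOT b41) alone gives b41 = false.
(b43) alone gives b43 = true.
Now (NOT b43) is unsatisfied and unit — conflict.
Neither b21 = true nor b21 = false works.
Backtrack on b12: now try b12 = false.
(b13) alone gives b13 = true.
(NOT b23) alone gives b23 = false.
(NOT b33) alone gives b33 = false.
(NOT b43) alone gives b43 = false.
Suppose b21 = true.
(NOT b31) alone gives b31 = false.
(b32) alone gives b32 = true.
(NOT b41) alone gives b41 = false.
(b42) alone gives b42 = true.
Now (NOT b42) is unsatisfied and unit — conflict.
Backtrack on b21: now try b21 = false.
(b22) alone gives b22 = true.
(NOT b32) alone gives b32 = false.
(b31) alone gives b31 = true.
(NOT b41) alone gives b41 = false.
(b42) alone gives b42 = true.
Now (NOT b42) is unsatisfied and unit — conflict.
Neither b21 = true nor b21 = false works.
Neither b12 = true nor b12 = false works.
Backtrack on b11: now try b11 = true.
(NOT b21) alone gives b21 = false.
(NOT b31) alone gives b31 = false.
(NOT b41) alone gives b41 = false.
Suppose b22 = true.
(NOT b12) alone gives b12 = false.
(NOT b32) alone gives b32 = false.
(b33) alone gives b33 = true.
(NOT b42) alone gives b42 = false.
(b43) alone gives b43 = true.
Now (NOT b43) is unsatisfied and unit — conflict.
Backtrack on b22: now try b22 = false.
(b23) alone gives b23 = true.
(NOT b13) alone gives b13 = false.
(NOT b33) alone gives b33 = false.
(b32) alone gives b32 = true.
(NOT b12) alone gives b12 = false.
(NOT b42) alone gives b42 = false.
(b43) alone gives b43 = true.
Now (NOT b43) is unsatisfied and unit — conflict.
Neither b22 = true nor b22 = false works.
Neither b11 = true nor b11 = false works.

UNSATISFIABLE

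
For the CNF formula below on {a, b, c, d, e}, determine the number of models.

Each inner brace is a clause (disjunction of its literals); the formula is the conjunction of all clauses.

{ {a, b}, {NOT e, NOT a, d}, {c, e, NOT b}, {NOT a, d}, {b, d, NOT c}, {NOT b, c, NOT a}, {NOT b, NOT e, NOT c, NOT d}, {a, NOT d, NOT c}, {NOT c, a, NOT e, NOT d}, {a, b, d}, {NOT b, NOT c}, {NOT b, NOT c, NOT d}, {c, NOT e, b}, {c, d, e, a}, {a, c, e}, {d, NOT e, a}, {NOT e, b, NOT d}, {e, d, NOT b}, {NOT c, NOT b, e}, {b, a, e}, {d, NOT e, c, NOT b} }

There are 2^5 = 32 truth assignments over (a, b, c, d, e).
Split on c. With c = true, the clauses containing c are satisfied and NOT c drops from the rest; 1 of the 2^4 = 16 assignments to the other variables satisfy what remains.
With c = false, by the same count on the reduced clause set, 2 assignments work.
Total: 1 + 2 = 3.

3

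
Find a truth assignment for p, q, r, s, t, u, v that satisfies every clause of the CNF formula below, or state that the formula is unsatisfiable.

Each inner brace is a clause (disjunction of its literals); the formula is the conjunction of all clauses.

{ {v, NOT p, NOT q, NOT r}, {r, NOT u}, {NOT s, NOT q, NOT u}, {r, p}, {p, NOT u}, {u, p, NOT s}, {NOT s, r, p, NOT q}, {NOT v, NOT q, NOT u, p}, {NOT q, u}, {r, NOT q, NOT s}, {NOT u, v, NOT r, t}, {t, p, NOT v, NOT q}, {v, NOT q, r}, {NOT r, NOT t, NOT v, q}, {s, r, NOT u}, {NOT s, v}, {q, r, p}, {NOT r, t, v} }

p ↦ true; q ↦ false; r ↦ false; s ↦ true; t ↦ false; u ↦ false; v ↦ true

Case r = false:
Unit clause (NOT u) forces u = false.
Unit clause (p) forces p = true.
Unit clause (NOT q) forces q = false.
Case s = true:
Unit clause (v) forces v = true.
Every clause is now satisfied; t is unconstrained.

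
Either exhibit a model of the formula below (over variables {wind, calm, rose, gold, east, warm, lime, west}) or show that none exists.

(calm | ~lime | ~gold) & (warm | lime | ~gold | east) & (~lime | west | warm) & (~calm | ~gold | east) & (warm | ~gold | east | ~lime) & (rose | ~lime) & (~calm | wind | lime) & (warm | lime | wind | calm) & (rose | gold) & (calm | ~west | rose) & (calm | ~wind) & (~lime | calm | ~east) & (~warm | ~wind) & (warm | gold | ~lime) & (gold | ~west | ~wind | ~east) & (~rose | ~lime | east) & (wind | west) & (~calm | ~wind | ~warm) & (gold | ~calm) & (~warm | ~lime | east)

Case rose = 1:
Case calm = 0:
Unit clause (~wind) forces wind = 0.
Unit clause (west) forces west = 1.
Case lime = 0:
Unit clause (warm) forces warm = 1.
Every clause is now satisfied; gold, east are unconstrained.

wind ↦ 0,  calm ↦ 0,  rose ↦ 1,  gold ↦ 1,  east ↦ 1,  warm ↦ 1,  lime ↦ 0,  west ↦ 1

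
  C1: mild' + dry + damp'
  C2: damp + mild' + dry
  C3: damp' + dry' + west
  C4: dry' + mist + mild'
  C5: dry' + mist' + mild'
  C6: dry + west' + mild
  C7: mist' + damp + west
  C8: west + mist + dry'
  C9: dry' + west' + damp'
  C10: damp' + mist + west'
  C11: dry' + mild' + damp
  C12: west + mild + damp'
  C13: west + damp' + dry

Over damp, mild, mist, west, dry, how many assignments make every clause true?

There are 2^5 = 32 truth assignments over (damp, mild, mist, west, dry).
Split on west. With west = 1, the clauses containing west are satisfied and west' drops from the rest; 2 of the 2^4 = 16 assignments to the other variables satisfy what remains.
With west = 0, by the same count on the reduced clause set, 1 assignment works.
(One model: damp=F, mild=F, mist=F, west=F, dry=F.)
Total: 2 + 1 = 3.

3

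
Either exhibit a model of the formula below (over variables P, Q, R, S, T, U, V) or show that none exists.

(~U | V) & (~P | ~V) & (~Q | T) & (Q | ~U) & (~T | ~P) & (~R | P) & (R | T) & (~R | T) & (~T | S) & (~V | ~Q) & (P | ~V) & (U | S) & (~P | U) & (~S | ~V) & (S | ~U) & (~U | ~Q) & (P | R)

Branch on U: set U = 0.
Unit clause (S) forces S = 1.
Unit clause (~P) forces P = 0.
Unit clause (~R) forces R = 0.
But (R) is also a unit clause — contradiction.
Undo U and try U = 1.
Unit clause (V) forces V = 1.
Unit clause (~P) forces P = 0.
But (P) is also a unit clause — contradiction.
Neither U = 1 nor U = 0 works.

UNSATISFIABLE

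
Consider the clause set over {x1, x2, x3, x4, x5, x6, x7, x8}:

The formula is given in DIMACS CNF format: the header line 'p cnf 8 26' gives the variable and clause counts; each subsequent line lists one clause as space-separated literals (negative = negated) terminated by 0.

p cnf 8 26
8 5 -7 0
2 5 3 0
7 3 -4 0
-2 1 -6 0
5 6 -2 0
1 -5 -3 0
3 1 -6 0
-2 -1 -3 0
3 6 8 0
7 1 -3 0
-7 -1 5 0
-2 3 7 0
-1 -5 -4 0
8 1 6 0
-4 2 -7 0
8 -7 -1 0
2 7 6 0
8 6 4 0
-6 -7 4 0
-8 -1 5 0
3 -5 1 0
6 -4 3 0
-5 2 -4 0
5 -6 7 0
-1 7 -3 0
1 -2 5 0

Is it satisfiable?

Branch on x8: set x8 = False.
Branch on x5: set x5 = True.
Branch on x1: set x1 = True.
Unit clause (¬x4) forces x4 = False.
Unit clause (¬x7) forces x7 = False.
Unit clause (x6) forces x6 = True.
Unit clause (¬x3) forces x3 = False.
Unit clause (¬x2) forces x2 = False.
All clauses are satisfied.
A satisfying assignment: x1 ↦ True; x2 ↦ False; x3 ↦ False; x4 ↦ False; x5 ↦ True; x6 ↦ True; x7 ↦ False; x8 ↦ False.

Yes, satisfiable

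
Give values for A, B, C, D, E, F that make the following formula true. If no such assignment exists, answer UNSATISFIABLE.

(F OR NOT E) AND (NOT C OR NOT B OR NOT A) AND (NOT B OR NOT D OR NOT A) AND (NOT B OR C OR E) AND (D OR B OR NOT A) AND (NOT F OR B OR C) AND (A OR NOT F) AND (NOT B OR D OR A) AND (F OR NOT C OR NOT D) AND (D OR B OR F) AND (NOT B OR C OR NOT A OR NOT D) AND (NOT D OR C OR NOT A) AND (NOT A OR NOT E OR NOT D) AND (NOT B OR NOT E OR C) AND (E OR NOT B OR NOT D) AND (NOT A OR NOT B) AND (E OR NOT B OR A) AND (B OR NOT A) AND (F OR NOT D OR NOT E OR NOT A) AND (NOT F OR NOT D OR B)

A=false; B=false; C=false; D=true; E=false; F=false

Try F = false.
(NOT E) alone gives E = false.
Try B = false.
(D) alone gives D = true.
(NOT C) alone gives C = false.
(NOT A) alone gives A = false.
All clauses are satisfied.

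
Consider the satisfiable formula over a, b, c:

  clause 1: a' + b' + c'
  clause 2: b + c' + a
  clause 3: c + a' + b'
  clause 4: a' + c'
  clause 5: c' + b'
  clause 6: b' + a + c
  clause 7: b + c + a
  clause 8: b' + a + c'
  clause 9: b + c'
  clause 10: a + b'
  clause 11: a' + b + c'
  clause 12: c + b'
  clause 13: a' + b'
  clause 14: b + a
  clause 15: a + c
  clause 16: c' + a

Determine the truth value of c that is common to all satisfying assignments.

Suppose c = 1.
The clause (a') is unit, so a = 0.
Now (a) is unsatisfied and unit — conflict.
So every satisfying assignment has c = False.

False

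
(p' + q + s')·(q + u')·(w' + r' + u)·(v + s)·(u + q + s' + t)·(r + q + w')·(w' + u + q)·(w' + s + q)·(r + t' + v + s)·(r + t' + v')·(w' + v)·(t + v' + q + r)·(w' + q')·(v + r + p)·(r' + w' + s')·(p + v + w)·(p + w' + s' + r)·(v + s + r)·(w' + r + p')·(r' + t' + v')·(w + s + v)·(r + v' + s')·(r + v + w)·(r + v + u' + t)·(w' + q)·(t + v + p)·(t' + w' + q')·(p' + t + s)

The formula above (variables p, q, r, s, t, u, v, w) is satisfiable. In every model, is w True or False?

False

Suppose w = 1.
(v) alone gives v = 1.
(q') alone gives q = 0.
Now (q) is unsatisfied and unit — conflict.
So every satisfying assignment has w = False.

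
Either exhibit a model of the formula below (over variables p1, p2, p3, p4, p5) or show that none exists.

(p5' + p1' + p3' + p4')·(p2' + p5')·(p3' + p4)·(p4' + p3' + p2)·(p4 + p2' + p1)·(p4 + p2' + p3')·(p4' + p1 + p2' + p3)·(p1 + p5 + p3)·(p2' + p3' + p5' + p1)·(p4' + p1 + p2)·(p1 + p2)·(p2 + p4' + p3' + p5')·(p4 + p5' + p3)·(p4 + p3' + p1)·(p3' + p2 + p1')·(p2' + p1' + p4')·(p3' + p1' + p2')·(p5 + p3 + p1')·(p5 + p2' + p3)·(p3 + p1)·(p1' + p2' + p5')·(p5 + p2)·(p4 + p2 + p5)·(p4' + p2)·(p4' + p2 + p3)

Try p2 = 1.
The clause (p5') is unit, so p5 = 0.
The clause (p3) is unit, so p3 = 1.
The clause (p4) is unit, so p4 = 1.
The clause (p1') is unit, so p1 = 0.
Every clause now holds.

p1: 0,  p2: 1,  p3: 1,  p4: 1,  p5: 0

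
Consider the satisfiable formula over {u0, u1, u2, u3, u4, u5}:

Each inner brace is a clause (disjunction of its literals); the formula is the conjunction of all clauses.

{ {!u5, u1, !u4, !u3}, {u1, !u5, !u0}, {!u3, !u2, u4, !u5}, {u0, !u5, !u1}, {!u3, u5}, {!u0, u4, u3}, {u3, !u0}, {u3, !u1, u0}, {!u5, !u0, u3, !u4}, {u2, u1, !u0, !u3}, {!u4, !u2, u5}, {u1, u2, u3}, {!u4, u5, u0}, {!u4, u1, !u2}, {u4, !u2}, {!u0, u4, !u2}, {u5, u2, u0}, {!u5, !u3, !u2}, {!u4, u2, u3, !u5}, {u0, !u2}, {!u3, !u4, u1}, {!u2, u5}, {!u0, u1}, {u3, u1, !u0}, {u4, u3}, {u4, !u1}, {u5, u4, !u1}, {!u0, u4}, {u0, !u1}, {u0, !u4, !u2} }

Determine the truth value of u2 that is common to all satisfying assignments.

Suppose u2 = true.
From the singleton clause (u4), u4 = true.
From the singleton clause (u5), u5 = true.
From the singleton clause (u1), u1 = true.
From the singleton clause (u0), u0 = true.
From the singleton clause (u3), u3 = true.
That conflicts with the unit clause (!u3).
So every satisfying assignment has u2 = False.

False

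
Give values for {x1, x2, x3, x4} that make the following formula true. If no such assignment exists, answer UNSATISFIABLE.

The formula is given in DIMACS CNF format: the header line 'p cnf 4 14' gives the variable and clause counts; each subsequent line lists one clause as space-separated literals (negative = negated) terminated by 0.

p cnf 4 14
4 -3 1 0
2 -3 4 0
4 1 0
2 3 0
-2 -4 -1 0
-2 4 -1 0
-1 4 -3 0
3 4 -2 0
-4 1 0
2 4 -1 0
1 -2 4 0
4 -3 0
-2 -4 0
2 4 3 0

x1 ↦ True, x2 ↦ False, x3 ↦ True, x4 ↦ True

Suppose x4 = True.
(x1) alone gives x1 = True.
(¬x2) alone gives x2 = False.
(x3) alone gives x3 = True.
This assignment satisfies each clause.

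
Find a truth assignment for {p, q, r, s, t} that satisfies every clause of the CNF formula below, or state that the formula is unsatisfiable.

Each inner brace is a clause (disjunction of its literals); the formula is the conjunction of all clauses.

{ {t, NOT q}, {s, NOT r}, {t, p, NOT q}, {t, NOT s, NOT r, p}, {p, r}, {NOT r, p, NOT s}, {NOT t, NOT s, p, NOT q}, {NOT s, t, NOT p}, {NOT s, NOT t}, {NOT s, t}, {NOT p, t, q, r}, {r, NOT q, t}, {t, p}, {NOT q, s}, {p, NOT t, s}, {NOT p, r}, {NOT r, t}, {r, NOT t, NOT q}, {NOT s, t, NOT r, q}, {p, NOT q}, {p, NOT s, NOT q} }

UNSATISFIABLE

Try t = true.
(NOT s) alone gives s = false.
(NOT r) alone gives r = false.
(p) alone gives p = true.
Now (NOT p) is unsatisfied and unit — conflict.
Backtrack on t: now try t = false.
(NOT q) alone gives q = false.
(NOT s) alone gives s = false.
(NOT r) alone gives r = false.
(p) alone gives p = true.
Now (NOT p) is unsatisfied and unit — conflict.
Both values of t lead to a conflict.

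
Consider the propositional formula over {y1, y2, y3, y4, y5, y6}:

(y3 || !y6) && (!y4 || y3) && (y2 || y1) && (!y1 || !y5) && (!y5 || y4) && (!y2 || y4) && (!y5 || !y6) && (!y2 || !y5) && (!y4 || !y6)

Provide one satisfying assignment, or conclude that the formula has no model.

Suppose y3 = true.
Suppose y2 = true.
From the singleton clause (y4), y4 = true.
From the singleton clause (!y5), y5 = false.
From the singleton clause (!y6), y6 = false.
Every clause is now satisfied; y1 is unconstrained.

y1=true, y2=true, y3=true, y4=true, y5=false, y6=false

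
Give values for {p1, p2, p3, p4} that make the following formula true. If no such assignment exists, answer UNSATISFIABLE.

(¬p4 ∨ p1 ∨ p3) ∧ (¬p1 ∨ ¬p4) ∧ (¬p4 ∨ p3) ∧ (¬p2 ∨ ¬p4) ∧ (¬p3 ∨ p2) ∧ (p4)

Unit clause (p4) forces p4 = True.
Unit clause (¬p1) forces p1 = False.
Unit clause (p3) forces p3 = True.
Unit clause (¬p2) forces p2 = False.
But (p2) is also a unit clause — contradiction.

UNSATISFIABLE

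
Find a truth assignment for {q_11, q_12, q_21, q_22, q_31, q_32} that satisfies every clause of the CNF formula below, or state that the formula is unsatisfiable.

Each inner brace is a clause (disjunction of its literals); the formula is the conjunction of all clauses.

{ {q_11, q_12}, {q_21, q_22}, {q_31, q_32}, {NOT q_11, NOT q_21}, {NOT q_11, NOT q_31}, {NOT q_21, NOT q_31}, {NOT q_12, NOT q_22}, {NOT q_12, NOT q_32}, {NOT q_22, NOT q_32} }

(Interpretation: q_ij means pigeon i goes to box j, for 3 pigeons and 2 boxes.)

UNSATISFIABLE

Branch on q_11: set q_11 = true.
From the singleton clause (NOT q_21), q_21 = false.
From the singleton clause (q_22), q_22 = true.
From the singleton clause (NOT q_31), q_31 = false.
From the singleton clause (q_32), q_32 = true.
Now (NOT q_32) is unsatisfied and unit — conflict.
That branch fails; take q_11 = false instead.
From the singleton clause (q_12), q_12 = true.
From the singleton clause (NOT q_22), q_22 = false.
From the singleton clause (q_21), q_21 = true.
From the singleton clause (NOT q_31), q_31 = false.
From the singleton clause (q_32), q_32 = true.
Now (NOT q_32) is unsatisfied and unit — conflict.
Both values of q_11 lead to a conflict.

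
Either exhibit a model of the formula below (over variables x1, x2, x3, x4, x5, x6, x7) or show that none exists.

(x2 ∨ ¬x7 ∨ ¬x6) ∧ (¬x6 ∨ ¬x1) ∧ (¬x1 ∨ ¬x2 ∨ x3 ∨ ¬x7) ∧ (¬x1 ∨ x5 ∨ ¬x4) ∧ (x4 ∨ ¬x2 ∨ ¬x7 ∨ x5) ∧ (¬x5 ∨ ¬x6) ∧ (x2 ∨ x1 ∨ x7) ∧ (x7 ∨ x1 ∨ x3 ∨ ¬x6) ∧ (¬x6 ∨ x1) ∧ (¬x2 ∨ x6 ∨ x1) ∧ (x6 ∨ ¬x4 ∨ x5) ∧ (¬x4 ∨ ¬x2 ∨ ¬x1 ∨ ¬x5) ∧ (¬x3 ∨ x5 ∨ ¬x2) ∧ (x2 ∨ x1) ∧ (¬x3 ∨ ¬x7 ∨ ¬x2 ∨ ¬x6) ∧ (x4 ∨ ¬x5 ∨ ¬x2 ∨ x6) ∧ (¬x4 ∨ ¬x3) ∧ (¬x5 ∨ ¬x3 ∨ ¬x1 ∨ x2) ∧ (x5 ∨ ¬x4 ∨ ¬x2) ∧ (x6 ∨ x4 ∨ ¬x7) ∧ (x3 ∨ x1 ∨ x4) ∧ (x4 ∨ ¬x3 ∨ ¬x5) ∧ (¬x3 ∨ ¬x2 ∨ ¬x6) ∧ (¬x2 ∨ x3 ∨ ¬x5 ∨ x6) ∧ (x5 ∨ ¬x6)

x1=True; x2=True; x3=False; x4=False; x5=False; x6=False; x7=False

Branch on x6: set x6 = False.
Branch on x2: set x2 = True.
(x1) alone gives x1 = True.
Branch on x3: set x3 = False.
(¬x7) alone gives x7 = False.
(¬x5) alone gives x5 = False.
(¬x4) alone gives x4 = False.
All clauses are satisfied.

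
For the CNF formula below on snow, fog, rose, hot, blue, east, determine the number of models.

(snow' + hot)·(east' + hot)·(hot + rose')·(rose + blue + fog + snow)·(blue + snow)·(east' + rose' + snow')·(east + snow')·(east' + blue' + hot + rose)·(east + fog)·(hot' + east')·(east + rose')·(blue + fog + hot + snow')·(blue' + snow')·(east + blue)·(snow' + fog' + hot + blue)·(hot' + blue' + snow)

There are 2^6 = 64 truth assignments over (snow, fog, rose, hot, blue, east).
Split on rose. With rose = 1, the clauses containing rose are satisfied and rose' drops from the rest; 0 of the 2^5 = 32 assignments to the other variables satisfy what remains.
With rose = 0, by the same count on the reduced clause set, 1 assignment works.
(One model: snow=F, fog=T, rose=F, hot=F, blue=T, east=F.)
Total: 0 + 1 = 1.

1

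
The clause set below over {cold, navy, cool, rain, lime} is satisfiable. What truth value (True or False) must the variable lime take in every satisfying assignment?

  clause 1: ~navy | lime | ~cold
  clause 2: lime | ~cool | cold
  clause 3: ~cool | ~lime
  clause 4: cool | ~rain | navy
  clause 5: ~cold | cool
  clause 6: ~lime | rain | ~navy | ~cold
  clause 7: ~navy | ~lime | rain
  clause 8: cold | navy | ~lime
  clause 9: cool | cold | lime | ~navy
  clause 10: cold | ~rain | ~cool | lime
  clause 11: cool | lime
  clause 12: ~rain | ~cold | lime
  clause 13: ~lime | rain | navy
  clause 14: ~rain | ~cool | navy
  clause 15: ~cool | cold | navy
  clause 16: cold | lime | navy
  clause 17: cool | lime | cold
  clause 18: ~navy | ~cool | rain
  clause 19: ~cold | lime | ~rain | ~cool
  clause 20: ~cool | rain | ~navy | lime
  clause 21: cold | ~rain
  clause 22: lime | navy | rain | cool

False

Suppose lime = 1.
(~cool) alone gives cool = 0.
(~cold) alone gives cold = 0.
(navy) alone gives navy = 1.
(rain) alone gives rain = 1.
But (~rain) is also a unit clause — contradiction.
So every satisfying assignment has lime = False.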